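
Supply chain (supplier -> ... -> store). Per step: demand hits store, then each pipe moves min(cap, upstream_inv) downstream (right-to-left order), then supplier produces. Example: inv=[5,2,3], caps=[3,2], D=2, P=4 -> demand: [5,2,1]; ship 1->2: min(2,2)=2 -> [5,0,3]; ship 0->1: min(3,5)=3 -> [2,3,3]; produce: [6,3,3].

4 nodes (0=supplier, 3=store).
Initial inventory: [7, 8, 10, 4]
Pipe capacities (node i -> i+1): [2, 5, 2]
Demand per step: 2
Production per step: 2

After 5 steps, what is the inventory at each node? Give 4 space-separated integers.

Step 1: demand=2,sold=2 ship[2->3]=2 ship[1->2]=5 ship[0->1]=2 prod=2 -> inv=[7 5 13 4]
Step 2: demand=2,sold=2 ship[2->3]=2 ship[1->2]=5 ship[0->1]=2 prod=2 -> inv=[7 2 16 4]
Step 3: demand=2,sold=2 ship[2->3]=2 ship[1->2]=2 ship[0->1]=2 prod=2 -> inv=[7 2 16 4]
Step 4: demand=2,sold=2 ship[2->3]=2 ship[1->2]=2 ship[0->1]=2 prod=2 -> inv=[7 2 16 4]
Step 5: demand=2,sold=2 ship[2->3]=2 ship[1->2]=2 ship[0->1]=2 prod=2 -> inv=[7 2 16 4]

7 2 16 4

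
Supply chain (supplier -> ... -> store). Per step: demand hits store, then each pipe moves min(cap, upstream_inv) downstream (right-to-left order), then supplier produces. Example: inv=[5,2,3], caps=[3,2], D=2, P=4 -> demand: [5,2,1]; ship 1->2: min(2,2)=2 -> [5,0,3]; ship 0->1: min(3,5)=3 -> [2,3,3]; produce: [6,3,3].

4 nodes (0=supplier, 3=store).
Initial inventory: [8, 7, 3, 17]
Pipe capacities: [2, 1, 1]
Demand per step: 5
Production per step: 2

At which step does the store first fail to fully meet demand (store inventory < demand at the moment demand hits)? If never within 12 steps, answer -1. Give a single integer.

Step 1: demand=5,sold=5 ship[2->3]=1 ship[1->2]=1 ship[0->1]=2 prod=2 -> [8 8 3 13]
Step 2: demand=5,sold=5 ship[2->3]=1 ship[1->2]=1 ship[0->1]=2 prod=2 -> [8 9 3 9]
Step 3: demand=5,sold=5 ship[2->3]=1 ship[1->2]=1 ship[0->1]=2 prod=2 -> [8 10 3 5]
Step 4: demand=5,sold=5 ship[2->3]=1 ship[1->2]=1 ship[0->1]=2 prod=2 -> [8 11 3 1]
Step 5: demand=5,sold=1 ship[2->3]=1 ship[1->2]=1 ship[0->1]=2 prod=2 -> [8 12 3 1]
Step 6: demand=5,sold=1 ship[2->3]=1 ship[1->2]=1 ship[0->1]=2 prod=2 -> [8 13 3 1]
Step 7: demand=5,sold=1 ship[2->3]=1 ship[1->2]=1 ship[0->1]=2 prod=2 -> [8 14 3 1]
Step 8: demand=5,sold=1 ship[2->3]=1 ship[1->2]=1 ship[0->1]=2 prod=2 -> [8 15 3 1]
Step 9: demand=5,sold=1 ship[2->3]=1 ship[1->2]=1 ship[0->1]=2 prod=2 -> [8 16 3 1]
Step 10: demand=5,sold=1 ship[2->3]=1 ship[1->2]=1 ship[0->1]=2 prod=2 -> [8 17 3 1]
Step 11: demand=5,sold=1 ship[2->3]=1 ship[1->2]=1 ship[0->1]=2 prod=2 -> [8 18 3 1]
Step 12: demand=5,sold=1 ship[2->3]=1 ship[1->2]=1 ship[0->1]=2 prod=2 -> [8 19 3 1]
First stockout at step 5

5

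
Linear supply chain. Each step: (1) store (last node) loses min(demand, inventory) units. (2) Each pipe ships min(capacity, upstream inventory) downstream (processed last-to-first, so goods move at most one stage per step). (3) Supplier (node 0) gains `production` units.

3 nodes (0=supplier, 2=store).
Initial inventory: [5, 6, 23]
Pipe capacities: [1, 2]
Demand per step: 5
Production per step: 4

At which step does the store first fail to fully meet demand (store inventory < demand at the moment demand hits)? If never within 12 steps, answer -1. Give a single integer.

Step 1: demand=5,sold=5 ship[1->2]=2 ship[0->1]=1 prod=4 -> [8 5 20]
Step 2: demand=5,sold=5 ship[1->2]=2 ship[0->1]=1 prod=4 -> [11 4 17]
Step 3: demand=5,sold=5 ship[1->2]=2 ship[0->1]=1 prod=4 -> [14 3 14]
Step 4: demand=5,sold=5 ship[1->2]=2 ship[0->1]=1 prod=4 -> [17 2 11]
Step 5: demand=5,sold=5 ship[1->2]=2 ship[0->1]=1 prod=4 -> [20 1 8]
Step 6: demand=5,sold=5 ship[1->2]=1 ship[0->1]=1 prod=4 -> [23 1 4]
Step 7: demand=5,sold=4 ship[1->2]=1 ship[0->1]=1 prod=4 -> [26 1 1]
Step 8: demand=5,sold=1 ship[1->2]=1 ship[0->1]=1 prod=4 -> [29 1 1]
Step 9: demand=5,sold=1 ship[1->2]=1 ship[0->1]=1 prod=4 -> [32 1 1]
Step 10: demand=5,sold=1 ship[1->2]=1 ship[0->1]=1 prod=4 -> [35 1 1]
Step 11: demand=5,sold=1 ship[1->2]=1 ship[0->1]=1 prod=4 -> [38 1 1]
Step 12: demand=5,sold=1 ship[1->2]=1 ship[0->1]=1 prod=4 -> [41 1 1]
First stockout at step 7

7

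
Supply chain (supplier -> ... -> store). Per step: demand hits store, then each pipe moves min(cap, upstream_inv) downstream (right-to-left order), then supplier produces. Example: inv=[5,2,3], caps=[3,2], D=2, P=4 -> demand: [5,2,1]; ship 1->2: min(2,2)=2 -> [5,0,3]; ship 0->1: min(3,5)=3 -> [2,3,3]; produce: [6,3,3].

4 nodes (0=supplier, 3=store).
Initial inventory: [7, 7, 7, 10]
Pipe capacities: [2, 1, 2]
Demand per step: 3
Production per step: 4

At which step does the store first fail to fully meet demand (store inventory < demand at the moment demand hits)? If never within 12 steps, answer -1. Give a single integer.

Step 1: demand=3,sold=3 ship[2->3]=2 ship[1->2]=1 ship[0->1]=2 prod=4 -> [9 8 6 9]
Step 2: demand=3,sold=3 ship[2->3]=2 ship[1->2]=1 ship[0->1]=2 prod=4 -> [11 9 5 8]
Step 3: demand=3,sold=3 ship[2->3]=2 ship[1->2]=1 ship[0->1]=2 prod=4 -> [13 10 4 7]
Step 4: demand=3,sold=3 ship[2->3]=2 ship[1->2]=1 ship[0->1]=2 prod=4 -> [15 11 3 6]
Step 5: demand=3,sold=3 ship[2->3]=2 ship[1->2]=1 ship[0->1]=2 prod=4 -> [17 12 2 5]
Step 6: demand=3,sold=3 ship[2->3]=2 ship[1->2]=1 ship[0->1]=2 prod=4 -> [19 13 1 4]
Step 7: demand=3,sold=3 ship[2->3]=1 ship[1->2]=1 ship[0->1]=2 prod=4 -> [21 14 1 2]
Step 8: demand=3,sold=2 ship[2->3]=1 ship[1->2]=1 ship[0->1]=2 prod=4 -> [23 15 1 1]
Step 9: demand=3,sold=1 ship[2->3]=1 ship[1->2]=1 ship[0->1]=2 prod=4 -> [25 16 1 1]
Step 10: demand=3,sold=1 ship[2->3]=1 ship[1->2]=1 ship[0->1]=2 prod=4 -> [27 17 1 1]
Step 11: demand=3,sold=1 ship[2->3]=1 ship[1->2]=1 ship[0->1]=2 prod=4 -> [29 18 1 1]
Step 12: demand=3,sold=1 ship[2->3]=1 ship[1->2]=1 ship[0->1]=2 prod=4 -> [31 19 1 1]
First stockout at step 8

8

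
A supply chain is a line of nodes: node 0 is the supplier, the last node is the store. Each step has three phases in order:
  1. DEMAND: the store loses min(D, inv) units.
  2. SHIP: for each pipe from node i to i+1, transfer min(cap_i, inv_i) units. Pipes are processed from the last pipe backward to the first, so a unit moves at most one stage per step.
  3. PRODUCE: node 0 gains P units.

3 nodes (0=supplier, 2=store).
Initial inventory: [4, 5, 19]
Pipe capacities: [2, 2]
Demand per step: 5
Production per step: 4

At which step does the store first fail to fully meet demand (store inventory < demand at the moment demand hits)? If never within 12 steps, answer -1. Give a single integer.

Step 1: demand=5,sold=5 ship[1->2]=2 ship[0->1]=2 prod=4 -> [6 5 16]
Step 2: demand=5,sold=5 ship[1->2]=2 ship[0->1]=2 prod=4 -> [8 5 13]
Step 3: demand=5,sold=5 ship[1->2]=2 ship[0->1]=2 prod=4 -> [10 5 10]
Step 4: demand=5,sold=5 ship[1->2]=2 ship[0->1]=2 prod=4 -> [12 5 7]
Step 5: demand=5,sold=5 ship[1->2]=2 ship[0->1]=2 prod=4 -> [14 5 4]
Step 6: demand=5,sold=4 ship[1->2]=2 ship[0->1]=2 prod=4 -> [16 5 2]
Step 7: demand=5,sold=2 ship[1->2]=2 ship[0->1]=2 prod=4 -> [18 5 2]
Step 8: demand=5,sold=2 ship[1->2]=2 ship[0->1]=2 prod=4 -> [20 5 2]
Step 9: demand=5,sold=2 ship[1->2]=2 ship[0->1]=2 prod=4 -> [22 5 2]
Step 10: demand=5,sold=2 ship[1->2]=2 ship[0->1]=2 prod=4 -> [24 5 2]
Step 11: demand=5,sold=2 ship[1->2]=2 ship[0->1]=2 prod=4 -> [26 5 2]
Step 12: demand=5,sold=2 ship[1->2]=2 ship[0->1]=2 prod=4 -> [28 5 2]
First stockout at step 6

6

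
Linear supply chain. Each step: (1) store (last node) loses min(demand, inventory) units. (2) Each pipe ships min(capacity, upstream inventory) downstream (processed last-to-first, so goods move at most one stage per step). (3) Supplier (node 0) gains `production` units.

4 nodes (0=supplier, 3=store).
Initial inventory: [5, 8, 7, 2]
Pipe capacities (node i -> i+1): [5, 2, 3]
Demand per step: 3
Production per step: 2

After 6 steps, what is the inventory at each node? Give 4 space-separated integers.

Step 1: demand=3,sold=2 ship[2->3]=3 ship[1->2]=2 ship[0->1]=5 prod=2 -> inv=[2 11 6 3]
Step 2: demand=3,sold=3 ship[2->3]=3 ship[1->2]=2 ship[0->1]=2 prod=2 -> inv=[2 11 5 3]
Step 3: demand=3,sold=3 ship[2->3]=3 ship[1->2]=2 ship[0->1]=2 prod=2 -> inv=[2 11 4 3]
Step 4: demand=3,sold=3 ship[2->3]=3 ship[1->2]=2 ship[0->1]=2 prod=2 -> inv=[2 11 3 3]
Step 5: demand=3,sold=3 ship[2->3]=3 ship[1->2]=2 ship[0->1]=2 prod=2 -> inv=[2 11 2 3]
Step 6: demand=3,sold=3 ship[2->3]=2 ship[1->2]=2 ship[0->1]=2 prod=2 -> inv=[2 11 2 2]

2 11 2 2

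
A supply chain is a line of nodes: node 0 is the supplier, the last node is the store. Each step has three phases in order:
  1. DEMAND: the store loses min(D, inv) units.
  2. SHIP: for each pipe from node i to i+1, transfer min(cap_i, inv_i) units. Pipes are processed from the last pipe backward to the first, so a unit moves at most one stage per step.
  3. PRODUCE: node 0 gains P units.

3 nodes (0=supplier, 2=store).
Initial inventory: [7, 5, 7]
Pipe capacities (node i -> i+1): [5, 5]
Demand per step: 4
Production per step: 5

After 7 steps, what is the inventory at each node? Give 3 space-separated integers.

Step 1: demand=4,sold=4 ship[1->2]=5 ship[0->1]=5 prod=5 -> inv=[7 5 8]
Step 2: demand=4,sold=4 ship[1->2]=5 ship[0->1]=5 prod=5 -> inv=[7 5 9]
Step 3: demand=4,sold=4 ship[1->2]=5 ship[0->1]=5 prod=5 -> inv=[7 5 10]
Step 4: demand=4,sold=4 ship[1->2]=5 ship[0->1]=5 prod=5 -> inv=[7 5 11]
Step 5: demand=4,sold=4 ship[1->2]=5 ship[0->1]=5 prod=5 -> inv=[7 5 12]
Step 6: demand=4,sold=4 ship[1->2]=5 ship[0->1]=5 prod=5 -> inv=[7 5 13]
Step 7: demand=4,sold=4 ship[1->2]=5 ship[0->1]=5 prod=5 -> inv=[7 5 14]

7 5 14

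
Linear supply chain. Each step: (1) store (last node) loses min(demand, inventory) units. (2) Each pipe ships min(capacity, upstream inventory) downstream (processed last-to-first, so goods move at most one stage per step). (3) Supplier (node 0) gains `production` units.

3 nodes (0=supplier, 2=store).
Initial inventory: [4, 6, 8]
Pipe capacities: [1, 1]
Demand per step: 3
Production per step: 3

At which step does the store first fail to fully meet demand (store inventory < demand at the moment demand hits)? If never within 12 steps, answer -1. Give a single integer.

Step 1: demand=3,sold=3 ship[1->2]=1 ship[0->1]=1 prod=3 -> [6 6 6]
Step 2: demand=3,sold=3 ship[1->2]=1 ship[0->1]=1 prod=3 -> [8 6 4]
Step 3: demand=3,sold=3 ship[1->2]=1 ship[0->1]=1 prod=3 -> [10 6 2]
Step 4: demand=3,sold=2 ship[1->2]=1 ship[0->1]=1 prod=3 -> [12 6 1]
Step 5: demand=3,sold=1 ship[1->2]=1 ship[0->1]=1 prod=3 -> [14 6 1]
Step 6: demand=3,sold=1 ship[1->2]=1 ship[0->1]=1 prod=3 -> [16 6 1]
Step 7: demand=3,sold=1 ship[1->2]=1 ship[0->1]=1 prod=3 -> [18 6 1]
Step 8: demand=3,sold=1 ship[1->2]=1 ship[0->1]=1 prod=3 -> [20 6 1]
Step 9: demand=3,sold=1 ship[1->2]=1 ship[0->1]=1 prod=3 -> [22 6 1]
Step 10: demand=3,sold=1 ship[1->2]=1 ship[0->1]=1 prod=3 -> [24 6 1]
Step 11: demand=3,sold=1 ship[1->2]=1 ship[0->1]=1 prod=3 -> [26 6 1]
Step 12: demand=3,sold=1 ship[1->2]=1 ship[0->1]=1 prod=3 -> [28 6 1]
First stockout at step 4

4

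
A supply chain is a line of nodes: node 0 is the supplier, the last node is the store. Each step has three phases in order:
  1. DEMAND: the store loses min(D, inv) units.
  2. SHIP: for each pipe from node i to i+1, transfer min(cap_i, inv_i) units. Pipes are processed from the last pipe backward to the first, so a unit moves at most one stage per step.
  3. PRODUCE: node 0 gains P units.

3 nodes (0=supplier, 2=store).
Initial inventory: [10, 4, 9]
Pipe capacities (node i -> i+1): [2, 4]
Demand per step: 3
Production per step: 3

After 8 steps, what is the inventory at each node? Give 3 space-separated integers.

Step 1: demand=3,sold=3 ship[1->2]=4 ship[0->1]=2 prod=3 -> inv=[11 2 10]
Step 2: demand=3,sold=3 ship[1->2]=2 ship[0->1]=2 prod=3 -> inv=[12 2 9]
Step 3: demand=3,sold=3 ship[1->2]=2 ship[0->1]=2 prod=3 -> inv=[13 2 8]
Step 4: demand=3,sold=3 ship[1->2]=2 ship[0->1]=2 prod=3 -> inv=[14 2 7]
Step 5: demand=3,sold=3 ship[1->2]=2 ship[0->1]=2 prod=3 -> inv=[15 2 6]
Step 6: demand=3,sold=3 ship[1->2]=2 ship[0->1]=2 prod=3 -> inv=[16 2 5]
Step 7: demand=3,sold=3 ship[1->2]=2 ship[0->1]=2 prod=3 -> inv=[17 2 4]
Step 8: demand=3,sold=3 ship[1->2]=2 ship[0->1]=2 prod=3 -> inv=[18 2 3]

18 2 3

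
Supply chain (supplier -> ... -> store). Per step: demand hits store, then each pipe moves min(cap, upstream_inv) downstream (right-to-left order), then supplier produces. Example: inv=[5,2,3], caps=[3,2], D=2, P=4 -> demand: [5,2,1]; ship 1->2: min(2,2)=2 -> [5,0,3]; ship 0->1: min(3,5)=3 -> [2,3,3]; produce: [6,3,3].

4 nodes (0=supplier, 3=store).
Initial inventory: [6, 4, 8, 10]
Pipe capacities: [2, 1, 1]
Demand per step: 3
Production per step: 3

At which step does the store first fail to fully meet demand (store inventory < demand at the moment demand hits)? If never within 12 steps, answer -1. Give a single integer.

Step 1: demand=3,sold=3 ship[2->3]=1 ship[1->2]=1 ship[0->1]=2 prod=3 -> [7 5 8 8]
Step 2: demand=3,sold=3 ship[2->3]=1 ship[1->2]=1 ship[0->1]=2 prod=3 -> [8 6 8 6]
Step 3: demand=3,sold=3 ship[2->3]=1 ship[1->2]=1 ship[0->1]=2 prod=3 -> [9 7 8 4]
Step 4: demand=3,sold=3 ship[2->3]=1 ship[1->2]=1 ship[0->1]=2 prod=3 -> [10 8 8 2]
Step 5: demand=3,sold=2 ship[2->3]=1 ship[1->2]=1 ship[0->1]=2 prod=3 -> [11 9 8 1]
Step 6: demand=3,sold=1 ship[2->3]=1 ship[1->2]=1 ship[0->1]=2 prod=3 -> [12 10 8 1]
Step 7: demand=3,sold=1 ship[2->3]=1 ship[1->2]=1 ship[0->1]=2 prod=3 -> [13 11 8 1]
Step 8: demand=3,sold=1 ship[2->3]=1 ship[1->2]=1 ship[0->1]=2 prod=3 -> [14 12 8 1]
Step 9: demand=3,sold=1 ship[2->3]=1 ship[1->2]=1 ship[0->1]=2 prod=3 -> [15 13 8 1]
Step 10: demand=3,sold=1 ship[2->3]=1 ship[1->2]=1 ship[0->1]=2 prod=3 -> [16 14 8 1]
Step 11: demand=3,sold=1 ship[2->3]=1 ship[1->2]=1 ship[0->1]=2 prod=3 -> [17 15 8 1]
Step 12: demand=3,sold=1 ship[2->3]=1 ship[1->2]=1 ship[0->1]=2 prod=3 -> [18 16 8 1]
First stockout at step 5

5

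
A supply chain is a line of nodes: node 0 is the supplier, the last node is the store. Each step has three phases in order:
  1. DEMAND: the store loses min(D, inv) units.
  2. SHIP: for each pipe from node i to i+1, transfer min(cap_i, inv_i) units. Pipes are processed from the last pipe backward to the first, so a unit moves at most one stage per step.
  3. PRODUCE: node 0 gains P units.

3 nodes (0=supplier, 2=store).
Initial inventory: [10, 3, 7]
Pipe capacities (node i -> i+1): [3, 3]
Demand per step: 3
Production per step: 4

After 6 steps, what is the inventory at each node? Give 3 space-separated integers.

Step 1: demand=3,sold=3 ship[1->2]=3 ship[0->1]=3 prod=4 -> inv=[11 3 7]
Step 2: demand=3,sold=3 ship[1->2]=3 ship[0->1]=3 prod=4 -> inv=[12 3 7]
Step 3: demand=3,sold=3 ship[1->2]=3 ship[0->1]=3 prod=4 -> inv=[13 3 7]
Step 4: demand=3,sold=3 ship[1->2]=3 ship[0->1]=3 prod=4 -> inv=[14 3 7]
Step 5: demand=3,sold=3 ship[1->2]=3 ship[0->1]=3 prod=4 -> inv=[15 3 7]
Step 6: demand=3,sold=3 ship[1->2]=3 ship[0->1]=3 prod=4 -> inv=[16 3 7]

16 3 7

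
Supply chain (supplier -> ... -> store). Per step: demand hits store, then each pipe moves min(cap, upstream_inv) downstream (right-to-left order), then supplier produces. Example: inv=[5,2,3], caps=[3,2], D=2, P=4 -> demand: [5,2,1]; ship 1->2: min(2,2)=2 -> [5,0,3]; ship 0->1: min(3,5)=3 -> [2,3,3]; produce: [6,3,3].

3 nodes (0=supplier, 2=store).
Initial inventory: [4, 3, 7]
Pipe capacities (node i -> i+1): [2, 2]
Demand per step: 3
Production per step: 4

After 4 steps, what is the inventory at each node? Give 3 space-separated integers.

Step 1: demand=3,sold=3 ship[1->2]=2 ship[0->1]=2 prod=4 -> inv=[6 3 6]
Step 2: demand=3,sold=3 ship[1->2]=2 ship[0->1]=2 prod=4 -> inv=[8 3 5]
Step 3: demand=3,sold=3 ship[1->2]=2 ship[0->1]=2 prod=4 -> inv=[10 3 4]
Step 4: demand=3,sold=3 ship[1->2]=2 ship[0->1]=2 prod=4 -> inv=[12 3 3]

12 3 3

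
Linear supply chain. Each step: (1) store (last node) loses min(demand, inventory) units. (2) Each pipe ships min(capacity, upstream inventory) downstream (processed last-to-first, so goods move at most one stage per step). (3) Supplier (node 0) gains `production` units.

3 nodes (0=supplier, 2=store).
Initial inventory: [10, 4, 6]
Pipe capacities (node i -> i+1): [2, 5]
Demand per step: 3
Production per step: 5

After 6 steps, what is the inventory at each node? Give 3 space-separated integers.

Step 1: demand=3,sold=3 ship[1->2]=4 ship[0->1]=2 prod=5 -> inv=[13 2 7]
Step 2: demand=3,sold=3 ship[1->2]=2 ship[0->1]=2 prod=5 -> inv=[16 2 6]
Step 3: demand=3,sold=3 ship[1->2]=2 ship[0->1]=2 prod=5 -> inv=[19 2 5]
Step 4: demand=3,sold=3 ship[1->2]=2 ship[0->1]=2 prod=5 -> inv=[22 2 4]
Step 5: demand=3,sold=3 ship[1->2]=2 ship[0->1]=2 prod=5 -> inv=[25 2 3]
Step 6: demand=3,sold=3 ship[1->2]=2 ship[0->1]=2 prod=5 -> inv=[28 2 2]

28 2 2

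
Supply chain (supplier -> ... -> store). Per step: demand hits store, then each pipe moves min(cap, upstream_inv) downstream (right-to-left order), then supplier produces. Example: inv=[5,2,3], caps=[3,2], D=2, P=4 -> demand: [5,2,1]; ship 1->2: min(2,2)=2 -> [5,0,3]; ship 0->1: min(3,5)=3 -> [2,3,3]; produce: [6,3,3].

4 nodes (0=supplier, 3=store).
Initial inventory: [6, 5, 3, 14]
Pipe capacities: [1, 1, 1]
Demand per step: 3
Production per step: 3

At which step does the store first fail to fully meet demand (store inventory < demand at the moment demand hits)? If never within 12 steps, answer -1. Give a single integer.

Step 1: demand=3,sold=3 ship[2->3]=1 ship[1->2]=1 ship[0->1]=1 prod=3 -> [8 5 3 12]
Step 2: demand=3,sold=3 ship[2->3]=1 ship[1->2]=1 ship[0->1]=1 prod=3 -> [10 5 3 10]
Step 3: demand=3,sold=3 ship[2->3]=1 ship[1->2]=1 ship[0->1]=1 prod=3 -> [12 5 3 8]
Step 4: demand=3,sold=3 ship[2->3]=1 ship[1->2]=1 ship[0->1]=1 prod=3 -> [14 5 3 6]
Step 5: demand=3,sold=3 ship[2->3]=1 ship[1->2]=1 ship[0->1]=1 prod=3 -> [16 5 3 4]
Step 6: demand=3,sold=3 ship[2->3]=1 ship[1->2]=1 ship[0->1]=1 prod=3 -> [18 5 3 2]
Step 7: demand=3,sold=2 ship[2->3]=1 ship[1->2]=1 ship[0->1]=1 prod=3 -> [20 5 3 1]
Step 8: demand=3,sold=1 ship[2->3]=1 ship[1->2]=1 ship[0->1]=1 prod=3 -> [22 5 3 1]
Step 9: demand=3,sold=1 ship[2->3]=1 ship[1->2]=1 ship[0->1]=1 prod=3 -> [24 5 3 1]
Step 10: demand=3,sold=1 ship[2->3]=1 ship[1->2]=1 ship[0->1]=1 prod=3 -> [26 5 3 1]
Step 11: demand=3,sold=1 ship[2->3]=1 ship[1->2]=1 ship[0->1]=1 prod=3 -> [28 5 3 1]
Step 12: demand=3,sold=1 ship[2->3]=1 ship[1->2]=1 ship[0->1]=1 prod=3 -> [30 5 3 1]
First stockout at step 7

7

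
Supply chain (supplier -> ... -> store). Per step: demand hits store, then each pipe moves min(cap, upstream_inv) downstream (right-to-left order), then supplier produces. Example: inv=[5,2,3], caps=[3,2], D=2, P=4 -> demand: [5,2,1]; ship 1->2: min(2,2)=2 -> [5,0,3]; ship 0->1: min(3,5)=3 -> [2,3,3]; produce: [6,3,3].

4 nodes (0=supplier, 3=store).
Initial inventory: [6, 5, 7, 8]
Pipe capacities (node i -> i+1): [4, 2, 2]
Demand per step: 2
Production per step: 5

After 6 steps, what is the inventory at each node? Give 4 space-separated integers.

Step 1: demand=2,sold=2 ship[2->3]=2 ship[1->2]=2 ship[0->1]=4 prod=5 -> inv=[7 7 7 8]
Step 2: demand=2,sold=2 ship[2->3]=2 ship[1->2]=2 ship[0->1]=4 prod=5 -> inv=[8 9 7 8]
Step 3: demand=2,sold=2 ship[2->3]=2 ship[1->2]=2 ship[0->1]=4 prod=5 -> inv=[9 11 7 8]
Step 4: demand=2,sold=2 ship[2->3]=2 ship[1->2]=2 ship[0->1]=4 prod=5 -> inv=[10 13 7 8]
Step 5: demand=2,sold=2 ship[2->3]=2 ship[1->2]=2 ship[0->1]=4 prod=5 -> inv=[11 15 7 8]
Step 6: demand=2,sold=2 ship[2->3]=2 ship[1->2]=2 ship[0->1]=4 prod=5 -> inv=[12 17 7 8]

12 17 7 8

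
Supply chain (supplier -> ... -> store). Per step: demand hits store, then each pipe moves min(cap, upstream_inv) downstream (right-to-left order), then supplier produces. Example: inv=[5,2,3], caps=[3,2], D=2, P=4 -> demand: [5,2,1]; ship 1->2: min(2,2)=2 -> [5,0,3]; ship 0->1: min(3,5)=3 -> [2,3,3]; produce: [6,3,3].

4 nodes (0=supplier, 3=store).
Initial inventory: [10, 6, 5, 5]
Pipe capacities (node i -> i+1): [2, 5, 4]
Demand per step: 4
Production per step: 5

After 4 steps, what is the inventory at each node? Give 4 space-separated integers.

Step 1: demand=4,sold=4 ship[2->3]=4 ship[1->2]=5 ship[0->1]=2 prod=5 -> inv=[13 3 6 5]
Step 2: demand=4,sold=4 ship[2->3]=4 ship[1->2]=3 ship[0->1]=2 prod=5 -> inv=[16 2 5 5]
Step 3: demand=4,sold=4 ship[2->3]=4 ship[1->2]=2 ship[0->1]=2 prod=5 -> inv=[19 2 3 5]
Step 4: demand=4,sold=4 ship[2->3]=3 ship[1->2]=2 ship[0->1]=2 prod=5 -> inv=[22 2 2 4]

22 2 2 4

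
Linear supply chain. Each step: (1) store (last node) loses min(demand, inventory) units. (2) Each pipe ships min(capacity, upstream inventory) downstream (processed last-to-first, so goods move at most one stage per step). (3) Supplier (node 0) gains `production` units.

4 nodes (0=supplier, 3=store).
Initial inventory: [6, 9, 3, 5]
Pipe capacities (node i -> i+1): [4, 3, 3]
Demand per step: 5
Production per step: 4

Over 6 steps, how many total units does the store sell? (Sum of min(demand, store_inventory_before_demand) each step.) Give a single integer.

Answer: 20

Derivation:
Step 1: sold=5 (running total=5) -> [6 10 3 3]
Step 2: sold=3 (running total=8) -> [6 11 3 3]
Step 3: sold=3 (running total=11) -> [6 12 3 3]
Step 4: sold=3 (running total=14) -> [6 13 3 3]
Step 5: sold=3 (running total=17) -> [6 14 3 3]
Step 6: sold=3 (running total=20) -> [6 15 3 3]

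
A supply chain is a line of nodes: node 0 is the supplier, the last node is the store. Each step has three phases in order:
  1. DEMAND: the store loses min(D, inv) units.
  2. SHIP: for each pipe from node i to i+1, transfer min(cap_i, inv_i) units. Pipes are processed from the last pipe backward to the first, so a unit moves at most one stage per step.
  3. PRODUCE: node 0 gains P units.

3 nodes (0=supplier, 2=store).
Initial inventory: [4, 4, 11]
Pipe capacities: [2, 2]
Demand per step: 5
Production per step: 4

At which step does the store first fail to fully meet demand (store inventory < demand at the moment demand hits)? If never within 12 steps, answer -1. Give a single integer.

Step 1: demand=5,sold=5 ship[1->2]=2 ship[0->1]=2 prod=4 -> [6 4 8]
Step 2: demand=5,sold=5 ship[1->2]=2 ship[0->1]=2 prod=4 -> [8 4 5]
Step 3: demand=5,sold=5 ship[1->2]=2 ship[0->1]=2 prod=4 -> [10 4 2]
Step 4: demand=5,sold=2 ship[1->2]=2 ship[0->1]=2 prod=4 -> [12 4 2]
Step 5: demand=5,sold=2 ship[1->2]=2 ship[0->1]=2 prod=4 -> [14 4 2]
Step 6: demand=5,sold=2 ship[1->2]=2 ship[0->1]=2 prod=4 -> [16 4 2]
Step 7: demand=5,sold=2 ship[1->2]=2 ship[0->1]=2 prod=4 -> [18 4 2]
Step 8: demand=5,sold=2 ship[1->2]=2 ship[0->1]=2 prod=4 -> [20 4 2]
Step 9: demand=5,sold=2 ship[1->2]=2 ship[0->1]=2 prod=4 -> [22 4 2]
Step 10: demand=5,sold=2 ship[1->2]=2 ship[0->1]=2 prod=4 -> [24 4 2]
Step 11: demand=5,sold=2 ship[1->2]=2 ship[0->1]=2 prod=4 -> [26 4 2]
Step 12: demand=5,sold=2 ship[1->2]=2 ship[0->1]=2 prod=4 -> [28 4 2]
First stockout at step 4

4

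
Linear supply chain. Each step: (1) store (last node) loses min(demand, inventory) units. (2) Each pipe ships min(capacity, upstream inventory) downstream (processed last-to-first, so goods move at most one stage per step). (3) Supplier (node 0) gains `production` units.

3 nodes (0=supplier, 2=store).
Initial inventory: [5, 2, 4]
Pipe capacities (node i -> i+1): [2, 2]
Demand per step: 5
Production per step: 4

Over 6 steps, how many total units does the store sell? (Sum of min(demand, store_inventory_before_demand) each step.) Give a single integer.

Step 1: sold=4 (running total=4) -> [7 2 2]
Step 2: sold=2 (running total=6) -> [9 2 2]
Step 3: sold=2 (running total=8) -> [11 2 2]
Step 4: sold=2 (running total=10) -> [13 2 2]
Step 5: sold=2 (running total=12) -> [15 2 2]
Step 6: sold=2 (running total=14) -> [17 2 2]

Answer: 14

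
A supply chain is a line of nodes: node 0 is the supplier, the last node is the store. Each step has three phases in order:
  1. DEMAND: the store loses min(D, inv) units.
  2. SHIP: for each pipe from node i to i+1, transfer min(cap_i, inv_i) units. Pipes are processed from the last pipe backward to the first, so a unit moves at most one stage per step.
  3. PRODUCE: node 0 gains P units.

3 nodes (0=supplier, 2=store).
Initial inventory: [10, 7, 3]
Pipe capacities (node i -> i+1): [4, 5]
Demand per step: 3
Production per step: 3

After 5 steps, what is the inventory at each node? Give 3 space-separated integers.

Step 1: demand=3,sold=3 ship[1->2]=5 ship[0->1]=4 prod=3 -> inv=[9 6 5]
Step 2: demand=3,sold=3 ship[1->2]=5 ship[0->1]=4 prod=3 -> inv=[8 5 7]
Step 3: demand=3,sold=3 ship[1->2]=5 ship[0->1]=4 prod=3 -> inv=[7 4 9]
Step 4: demand=3,sold=3 ship[1->2]=4 ship[0->1]=4 prod=3 -> inv=[6 4 10]
Step 5: demand=3,sold=3 ship[1->2]=4 ship[0->1]=4 prod=3 -> inv=[5 4 11]

5 4 11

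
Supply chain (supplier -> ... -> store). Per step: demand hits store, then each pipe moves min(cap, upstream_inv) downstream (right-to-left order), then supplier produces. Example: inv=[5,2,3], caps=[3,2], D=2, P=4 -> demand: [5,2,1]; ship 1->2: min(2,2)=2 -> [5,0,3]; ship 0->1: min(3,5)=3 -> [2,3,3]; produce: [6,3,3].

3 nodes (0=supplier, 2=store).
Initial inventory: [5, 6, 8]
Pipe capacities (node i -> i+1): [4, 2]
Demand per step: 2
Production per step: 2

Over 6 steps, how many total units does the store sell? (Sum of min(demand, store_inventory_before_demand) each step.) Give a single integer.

Answer: 12

Derivation:
Step 1: sold=2 (running total=2) -> [3 8 8]
Step 2: sold=2 (running total=4) -> [2 9 8]
Step 3: sold=2 (running total=6) -> [2 9 8]
Step 4: sold=2 (running total=8) -> [2 9 8]
Step 5: sold=2 (running total=10) -> [2 9 8]
Step 6: sold=2 (running total=12) -> [2 9 8]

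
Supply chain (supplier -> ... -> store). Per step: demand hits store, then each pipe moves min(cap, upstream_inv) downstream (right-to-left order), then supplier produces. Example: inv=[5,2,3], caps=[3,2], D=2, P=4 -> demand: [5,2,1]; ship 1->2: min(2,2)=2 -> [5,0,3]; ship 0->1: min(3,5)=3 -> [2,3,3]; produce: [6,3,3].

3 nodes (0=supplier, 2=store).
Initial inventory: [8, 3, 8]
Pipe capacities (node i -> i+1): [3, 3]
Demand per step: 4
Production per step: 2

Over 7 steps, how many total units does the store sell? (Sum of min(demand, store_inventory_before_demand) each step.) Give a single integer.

Answer: 26

Derivation:
Step 1: sold=4 (running total=4) -> [7 3 7]
Step 2: sold=4 (running total=8) -> [6 3 6]
Step 3: sold=4 (running total=12) -> [5 3 5]
Step 4: sold=4 (running total=16) -> [4 3 4]
Step 5: sold=4 (running total=20) -> [3 3 3]
Step 6: sold=3 (running total=23) -> [2 3 3]
Step 7: sold=3 (running total=26) -> [2 2 3]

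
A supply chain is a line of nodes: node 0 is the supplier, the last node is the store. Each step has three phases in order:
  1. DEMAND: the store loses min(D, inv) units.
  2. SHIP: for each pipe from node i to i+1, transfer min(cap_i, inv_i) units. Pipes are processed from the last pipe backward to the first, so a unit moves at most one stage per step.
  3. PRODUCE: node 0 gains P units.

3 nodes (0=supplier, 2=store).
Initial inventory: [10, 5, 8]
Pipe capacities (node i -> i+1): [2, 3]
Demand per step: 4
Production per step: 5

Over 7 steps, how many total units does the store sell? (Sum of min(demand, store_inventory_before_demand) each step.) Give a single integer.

Step 1: sold=4 (running total=4) -> [13 4 7]
Step 2: sold=4 (running total=8) -> [16 3 6]
Step 3: sold=4 (running total=12) -> [19 2 5]
Step 4: sold=4 (running total=16) -> [22 2 3]
Step 5: sold=3 (running total=19) -> [25 2 2]
Step 6: sold=2 (running total=21) -> [28 2 2]
Step 7: sold=2 (running total=23) -> [31 2 2]

Answer: 23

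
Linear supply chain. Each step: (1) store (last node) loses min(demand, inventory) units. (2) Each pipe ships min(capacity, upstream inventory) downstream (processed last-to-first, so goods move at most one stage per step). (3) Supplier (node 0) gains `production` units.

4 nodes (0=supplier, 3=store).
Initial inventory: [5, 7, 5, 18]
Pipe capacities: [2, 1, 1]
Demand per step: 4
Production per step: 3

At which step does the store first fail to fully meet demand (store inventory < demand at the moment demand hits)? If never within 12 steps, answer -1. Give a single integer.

Step 1: demand=4,sold=4 ship[2->3]=1 ship[1->2]=1 ship[0->1]=2 prod=3 -> [6 8 5 15]
Step 2: demand=4,sold=4 ship[2->3]=1 ship[1->2]=1 ship[0->1]=2 prod=3 -> [7 9 5 12]
Step 3: demand=4,sold=4 ship[2->3]=1 ship[1->2]=1 ship[0->1]=2 prod=3 -> [8 10 5 9]
Step 4: demand=4,sold=4 ship[2->3]=1 ship[1->2]=1 ship[0->1]=2 prod=3 -> [9 11 5 6]
Step 5: demand=4,sold=4 ship[2->3]=1 ship[1->2]=1 ship[0->1]=2 prod=3 -> [10 12 5 3]
Step 6: demand=4,sold=3 ship[2->3]=1 ship[1->2]=1 ship[0->1]=2 prod=3 -> [11 13 5 1]
Step 7: demand=4,sold=1 ship[2->3]=1 ship[1->2]=1 ship[0->1]=2 prod=3 -> [12 14 5 1]
Step 8: demand=4,sold=1 ship[2->3]=1 ship[1->2]=1 ship[0->1]=2 prod=3 -> [13 15 5 1]
Step 9: demand=4,sold=1 ship[2->3]=1 ship[1->2]=1 ship[0->1]=2 prod=3 -> [14 16 5 1]
Step 10: demand=4,sold=1 ship[2->3]=1 ship[1->2]=1 ship[0->1]=2 prod=3 -> [15 17 5 1]
Step 11: demand=4,sold=1 ship[2->3]=1 ship[1->2]=1 ship[0->1]=2 prod=3 -> [16 18 5 1]
Step 12: demand=4,sold=1 ship[2->3]=1 ship[1->2]=1 ship[0->1]=2 prod=3 -> [17 19 5 1]
First stockout at step 6

6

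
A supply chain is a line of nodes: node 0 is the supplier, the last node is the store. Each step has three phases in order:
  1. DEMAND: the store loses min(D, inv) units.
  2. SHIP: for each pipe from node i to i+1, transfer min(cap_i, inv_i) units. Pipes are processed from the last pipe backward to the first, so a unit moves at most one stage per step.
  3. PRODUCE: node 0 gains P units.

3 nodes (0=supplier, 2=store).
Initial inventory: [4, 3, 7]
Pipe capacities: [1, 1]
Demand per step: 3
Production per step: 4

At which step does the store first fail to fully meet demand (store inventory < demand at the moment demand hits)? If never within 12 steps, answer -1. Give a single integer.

Step 1: demand=3,sold=3 ship[1->2]=1 ship[0->1]=1 prod=4 -> [7 3 5]
Step 2: demand=3,sold=3 ship[1->2]=1 ship[0->1]=1 prod=4 -> [10 3 3]
Step 3: demand=3,sold=3 ship[1->2]=1 ship[0->1]=1 prod=4 -> [13 3 1]
Step 4: demand=3,sold=1 ship[1->2]=1 ship[0->1]=1 prod=4 -> [16 3 1]
Step 5: demand=3,sold=1 ship[1->2]=1 ship[0->1]=1 prod=4 -> [19 3 1]
Step 6: demand=3,sold=1 ship[1->2]=1 ship[0->1]=1 prod=4 -> [22 3 1]
Step 7: demand=3,sold=1 ship[1->2]=1 ship[0->1]=1 prod=4 -> [25 3 1]
Step 8: demand=3,sold=1 ship[1->2]=1 ship[0->1]=1 prod=4 -> [28 3 1]
Step 9: demand=3,sold=1 ship[1->2]=1 ship[0->1]=1 prod=4 -> [31 3 1]
Step 10: demand=3,sold=1 ship[1->2]=1 ship[0->1]=1 prod=4 -> [34 3 1]
Step 11: demand=3,sold=1 ship[1->2]=1 ship[0->1]=1 prod=4 -> [37 3 1]
Step 12: demand=3,sold=1 ship[1->2]=1 ship[0->1]=1 prod=4 -> [40 3 1]
First stockout at step 4

4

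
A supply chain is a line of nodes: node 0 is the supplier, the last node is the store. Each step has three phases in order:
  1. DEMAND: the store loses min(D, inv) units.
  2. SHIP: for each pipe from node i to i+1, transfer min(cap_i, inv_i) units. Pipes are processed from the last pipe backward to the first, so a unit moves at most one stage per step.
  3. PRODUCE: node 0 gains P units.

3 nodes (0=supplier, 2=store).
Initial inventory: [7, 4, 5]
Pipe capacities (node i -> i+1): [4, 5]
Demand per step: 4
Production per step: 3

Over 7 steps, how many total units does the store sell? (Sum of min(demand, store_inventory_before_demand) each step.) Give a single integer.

Step 1: sold=4 (running total=4) -> [6 4 5]
Step 2: sold=4 (running total=8) -> [5 4 5]
Step 3: sold=4 (running total=12) -> [4 4 5]
Step 4: sold=4 (running total=16) -> [3 4 5]
Step 5: sold=4 (running total=20) -> [3 3 5]
Step 6: sold=4 (running total=24) -> [3 3 4]
Step 7: sold=4 (running total=28) -> [3 3 3]

Answer: 28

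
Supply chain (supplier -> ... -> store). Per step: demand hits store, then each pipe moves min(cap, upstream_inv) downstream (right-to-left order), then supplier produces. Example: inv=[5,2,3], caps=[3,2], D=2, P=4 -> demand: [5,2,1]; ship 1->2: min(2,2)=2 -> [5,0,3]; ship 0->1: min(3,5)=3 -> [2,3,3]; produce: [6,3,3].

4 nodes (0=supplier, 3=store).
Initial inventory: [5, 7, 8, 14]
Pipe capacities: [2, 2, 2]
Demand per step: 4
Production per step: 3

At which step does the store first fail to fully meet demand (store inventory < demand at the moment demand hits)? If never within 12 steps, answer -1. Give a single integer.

Step 1: demand=4,sold=4 ship[2->3]=2 ship[1->2]=2 ship[0->1]=2 prod=3 -> [6 7 8 12]
Step 2: demand=4,sold=4 ship[2->3]=2 ship[1->2]=2 ship[0->1]=2 prod=3 -> [7 7 8 10]
Step 3: demand=4,sold=4 ship[2->3]=2 ship[1->2]=2 ship[0->1]=2 prod=3 -> [8 7 8 8]
Step 4: demand=4,sold=4 ship[2->3]=2 ship[1->2]=2 ship[0->1]=2 prod=3 -> [9 7 8 6]
Step 5: demand=4,sold=4 ship[2->3]=2 ship[1->2]=2 ship[0->1]=2 prod=3 -> [10 7 8 4]
Step 6: demand=4,sold=4 ship[2->3]=2 ship[1->2]=2 ship[0->1]=2 prod=3 -> [11 7 8 2]
Step 7: demand=4,sold=2 ship[2->3]=2 ship[1->2]=2 ship[0->1]=2 prod=3 -> [12 7 8 2]
Step 8: demand=4,sold=2 ship[2->3]=2 ship[1->2]=2 ship[0->1]=2 prod=3 -> [13 7 8 2]
Step 9: demand=4,sold=2 ship[2->3]=2 ship[1->2]=2 ship[0->1]=2 prod=3 -> [14 7 8 2]
Step 10: demand=4,sold=2 ship[2->3]=2 ship[1->2]=2 ship[0->1]=2 prod=3 -> [15 7 8 2]
Step 11: demand=4,sold=2 ship[2->3]=2 ship[1->2]=2 ship[0->1]=2 prod=3 -> [16 7 8 2]
Step 12: demand=4,sold=2 ship[2->3]=2 ship[1->2]=2 ship[0->1]=2 prod=3 -> [17 7 8 2]
First stockout at step 7

7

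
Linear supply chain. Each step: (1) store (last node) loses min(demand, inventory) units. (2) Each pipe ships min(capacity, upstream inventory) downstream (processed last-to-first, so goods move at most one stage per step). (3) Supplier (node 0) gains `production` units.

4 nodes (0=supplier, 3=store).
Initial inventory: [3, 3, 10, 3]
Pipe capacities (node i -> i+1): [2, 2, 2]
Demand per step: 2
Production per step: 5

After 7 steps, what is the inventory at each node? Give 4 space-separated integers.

Step 1: demand=2,sold=2 ship[2->3]=2 ship[1->2]=2 ship[0->1]=2 prod=5 -> inv=[6 3 10 3]
Step 2: demand=2,sold=2 ship[2->3]=2 ship[1->2]=2 ship[0->1]=2 prod=5 -> inv=[9 3 10 3]
Step 3: demand=2,sold=2 ship[2->3]=2 ship[1->2]=2 ship[0->1]=2 prod=5 -> inv=[12 3 10 3]
Step 4: demand=2,sold=2 ship[2->3]=2 ship[1->2]=2 ship[0->1]=2 prod=5 -> inv=[15 3 10 3]
Step 5: demand=2,sold=2 ship[2->3]=2 ship[1->2]=2 ship[0->1]=2 prod=5 -> inv=[18 3 10 3]
Step 6: demand=2,sold=2 ship[2->3]=2 ship[1->2]=2 ship[0->1]=2 prod=5 -> inv=[21 3 10 3]
Step 7: demand=2,sold=2 ship[2->3]=2 ship[1->2]=2 ship[0->1]=2 prod=5 -> inv=[24 3 10 3]

24 3 10 3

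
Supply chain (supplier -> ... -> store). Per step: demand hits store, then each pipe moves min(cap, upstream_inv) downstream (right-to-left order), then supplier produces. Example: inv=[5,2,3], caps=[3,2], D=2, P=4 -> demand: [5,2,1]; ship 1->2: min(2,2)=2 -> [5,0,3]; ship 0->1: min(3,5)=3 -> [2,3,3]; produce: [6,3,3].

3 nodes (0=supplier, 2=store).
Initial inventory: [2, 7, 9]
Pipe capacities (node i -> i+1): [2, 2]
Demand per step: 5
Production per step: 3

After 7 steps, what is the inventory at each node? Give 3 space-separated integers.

Step 1: demand=5,sold=5 ship[1->2]=2 ship[0->1]=2 prod=3 -> inv=[3 7 6]
Step 2: demand=5,sold=5 ship[1->2]=2 ship[0->1]=2 prod=3 -> inv=[4 7 3]
Step 3: demand=5,sold=3 ship[1->2]=2 ship[0->1]=2 prod=3 -> inv=[5 7 2]
Step 4: demand=5,sold=2 ship[1->2]=2 ship[0->1]=2 prod=3 -> inv=[6 7 2]
Step 5: demand=5,sold=2 ship[1->2]=2 ship[0->1]=2 prod=3 -> inv=[7 7 2]
Step 6: demand=5,sold=2 ship[1->2]=2 ship[0->1]=2 prod=3 -> inv=[8 7 2]
Step 7: demand=5,sold=2 ship[1->2]=2 ship[0->1]=2 prod=3 -> inv=[9 7 2]

9 7 2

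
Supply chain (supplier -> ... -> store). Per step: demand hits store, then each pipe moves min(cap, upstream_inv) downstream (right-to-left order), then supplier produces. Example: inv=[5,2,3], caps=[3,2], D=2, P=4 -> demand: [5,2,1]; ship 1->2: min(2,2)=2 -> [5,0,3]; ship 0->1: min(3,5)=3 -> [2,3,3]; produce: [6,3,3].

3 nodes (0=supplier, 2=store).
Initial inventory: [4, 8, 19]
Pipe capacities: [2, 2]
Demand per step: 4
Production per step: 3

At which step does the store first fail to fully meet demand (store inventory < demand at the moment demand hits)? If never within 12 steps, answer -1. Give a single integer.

Step 1: demand=4,sold=4 ship[1->2]=2 ship[0->1]=2 prod=3 -> [5 8 17]
Step 2: demand=4,sold=4 ship[1->2]=2 ship[0->1]=2 prod=3 -> [6 8 15]
Step 3: demand=4,sold=4 ship[1->2]=2 ship[0->1]=2 prod=3 -> [7 8 13]
Step 4: demand=4,sold=4 ship[1->2]=2 ship[0->1]=2 prod=3 -> [8 8 11]
Step 5: demand=4,sold=4 ship[1->2]=2 ship[0->1]=2 prod=3 -> [9 8 9]
Step 6: demand=4,sold=4 ship[1->2]=2 ship[0->1]=2 prod=3 -> [10 8 7]
Step 7: demand=4,sold=4 ship[1->2]=2 ship[0->1]=2 prod=3 -> [11 8 5]
Step 8: demand=4,sold=4 ship[1->2]=2 ship[0->1]=2 prod=3 -> [12 8 3]
Step 9: demand=4,sold=3 ship[1->2]=2 ship[0->1]=2 prod=3 -> [13 8 2]
Step 10: demand=4,sold=2 ship[1->2]=2 ship[0->1]=2 prod=3 -> [14 8 2]
Step 11: demand=4,sold=2 ship[1->2]=2 ship[0->1]=2 prod=3 -> [15 8 2]
Step 12: demand=4,sold=2 ship[1->2]=2 ship[0->1]=2 prod=3 -> [16 8 2]
First stockout at step 9

9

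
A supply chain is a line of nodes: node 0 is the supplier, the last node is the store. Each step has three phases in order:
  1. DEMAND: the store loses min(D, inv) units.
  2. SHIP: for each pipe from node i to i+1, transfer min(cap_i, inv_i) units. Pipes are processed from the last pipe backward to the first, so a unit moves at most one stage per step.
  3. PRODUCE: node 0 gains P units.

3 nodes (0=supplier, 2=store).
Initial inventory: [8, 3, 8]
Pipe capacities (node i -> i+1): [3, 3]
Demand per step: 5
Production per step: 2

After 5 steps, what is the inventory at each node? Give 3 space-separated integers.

Step 1: demand=5,sold=5 ship[1->2]=3 ship[0->1]=3 prod=2 -> inv=[7 3 6]
Step 2: demand=5,sold=5 ship[1->2]=3 ship[0->1]=3 prod=2 -> inv=[6 3 4]
Step 3: demand=5,sold=4 ship[1->2]=3 ship[0->1]=3 prod=2 -> inv=[5 3 3]
Step 4: demand=5,sold=3 ship[1->2]=3 ship[0->1]=3 prod=2 -> inv=[4 3 3]
Step 5: demand=5,sold=3 ship[1->2]=3 ship[0->1]=3 prod=2 -> inv=[3 3 3]

3 3 3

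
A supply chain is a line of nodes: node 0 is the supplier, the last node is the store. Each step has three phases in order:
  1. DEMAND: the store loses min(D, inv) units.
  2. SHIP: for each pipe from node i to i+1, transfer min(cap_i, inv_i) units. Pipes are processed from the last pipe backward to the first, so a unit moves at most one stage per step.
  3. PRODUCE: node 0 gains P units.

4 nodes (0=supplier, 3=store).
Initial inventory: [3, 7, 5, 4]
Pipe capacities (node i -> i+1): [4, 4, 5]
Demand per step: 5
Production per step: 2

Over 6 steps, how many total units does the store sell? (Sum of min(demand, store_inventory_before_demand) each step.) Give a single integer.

Step 1: sold=4 (running total=4) -> [2 6 4 5]
Step 2: sold=5 (running total=9) -> [2 4 4 4]
Step 3: sold=4 (running total=13) -> [2 2 4 4]
Step 4: sold=4 (running total=17) -> [2 2 2 4]
Step 5: sold=4 (running total=21) -> [2 2 2 2]
Step 6: sold=2 (running total=23) -> [2 2 2 2]

Answer: 23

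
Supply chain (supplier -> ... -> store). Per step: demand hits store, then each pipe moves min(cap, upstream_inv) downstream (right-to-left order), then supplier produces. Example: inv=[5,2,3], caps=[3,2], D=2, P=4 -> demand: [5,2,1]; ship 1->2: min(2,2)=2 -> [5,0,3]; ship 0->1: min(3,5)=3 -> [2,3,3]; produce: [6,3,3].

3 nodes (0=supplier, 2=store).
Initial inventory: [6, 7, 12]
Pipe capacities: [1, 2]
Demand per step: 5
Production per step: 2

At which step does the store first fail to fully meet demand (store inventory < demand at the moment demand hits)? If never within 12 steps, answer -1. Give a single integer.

Step 1: demand=5,sold=5 ship[1->2]=2 ship[0->1]=1 prod=2 -> [7 6 9]
Step 2: demand=5,sold=5 ship[1->2]=2 ship[0->1]=1 prod=2 -> [8 5 6]
Step 3: demand=5,sold=5 ship[1->2]=2 ship[0->1]=1 prod=2 -> [9 4 3]
Step 4: demand=5,sold=3 ship[1->2]=2 ship[0->1]=1 prod=2 -> [10 3 2]
Step 5: demand=5,sold=2 ship[1->2]=2 ship[0->1]=1 prod=2 -> [11 2 2]
Step 6: demand=5,sold=2 ship[1->2]=2 ship[0->1]=1 prod=2 -> [12 1 2]
Step 7: demand=5,sold=2 ship[1->2]=1 ship[0->1]=1 prod=2 -> [13 1 1]
Step 8: demand=5,sold=1 ship[1->2]=1 ship[0->1]=1 prod=2 -> [14 1 1]
Step 9: demand=5,sold=1 ship[1->2]=1 ship[0->1]=1 prod=2 -> [15 1 1]
Step 10: demand=5,sold=1 ship[1->2]=1 ship[0->1]=1 prod=2 -> [16 1 1]
Step 11: demand=5,sold=1 ship[1->2]=1 ship[0->1]=1 prod=2 -> [17 1 1]
Step 12: demand=5,sold=1 ship[1->2]=1 ship[0->1]=1 prod=2 -> [18 1 1]
First stockout at step 4

4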